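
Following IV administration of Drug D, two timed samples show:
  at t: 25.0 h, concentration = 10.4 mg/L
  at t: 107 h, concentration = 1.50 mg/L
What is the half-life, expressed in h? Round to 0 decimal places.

29 h

k = ln(C₁/C₂) / (t₂ − t₁) = ln(10.4/1.50) / (107 − 25.0)
  = 1.936 / 82.00 = 0.02361 h⁻¹
t½ = ln2 / k = 0.693147 / 0.02361 = 29.36 h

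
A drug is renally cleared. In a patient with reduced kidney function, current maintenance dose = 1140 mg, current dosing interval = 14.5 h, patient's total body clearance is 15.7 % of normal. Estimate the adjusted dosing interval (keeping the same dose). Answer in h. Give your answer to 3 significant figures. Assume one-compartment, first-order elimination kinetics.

92.4 h

To keep the same average steady-state level, dosing rate must scale with clearance.
CL ratio = 15.7 / 100 = 0.1570
New interval (same dose) = 14.5 / 0.1570 = 92.36 h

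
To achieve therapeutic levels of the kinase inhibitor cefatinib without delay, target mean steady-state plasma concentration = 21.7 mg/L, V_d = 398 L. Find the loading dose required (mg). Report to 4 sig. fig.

8637 mg

LD = Css × Vd = 21.7 × 398 = 8637 mg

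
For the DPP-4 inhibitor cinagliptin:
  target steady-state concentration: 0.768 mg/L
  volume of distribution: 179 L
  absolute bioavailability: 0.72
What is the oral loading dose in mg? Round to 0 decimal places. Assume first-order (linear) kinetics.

191 mg

LD = Css × Vd / F = 0.768 × 179 / 0.72 = 190.9 mg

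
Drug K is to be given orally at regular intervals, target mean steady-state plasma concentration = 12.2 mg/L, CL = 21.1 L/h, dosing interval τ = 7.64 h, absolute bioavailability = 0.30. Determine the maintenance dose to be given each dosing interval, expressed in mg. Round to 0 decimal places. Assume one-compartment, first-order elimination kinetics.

At steady state, F × (Dose/τ) = Css × CL.
Dose = Css × CL × τ / F = 12.2 × 21.10 × 7.64 / 0.30 = 6556 mg

6556 mg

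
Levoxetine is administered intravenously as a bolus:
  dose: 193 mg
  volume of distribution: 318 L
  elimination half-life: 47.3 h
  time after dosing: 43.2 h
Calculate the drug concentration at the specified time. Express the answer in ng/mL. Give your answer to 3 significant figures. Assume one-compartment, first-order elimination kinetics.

C₀ = Dose / Vd = 193.0 / 318 = 0.6069 mg/L
k = ln2 / t½ = 0.693147 / 47.3 = 0.01465 h⁻¹
C = C₀ · e^(−k·t) = 0.6069 × e^(−0.01465 × 43.2)
  = 0.6069 × 0.5311 = 0.3223 mg/L
Convert: 0.3223 mg/L × 1000 = 322.3 ng/mL

322 ng/mL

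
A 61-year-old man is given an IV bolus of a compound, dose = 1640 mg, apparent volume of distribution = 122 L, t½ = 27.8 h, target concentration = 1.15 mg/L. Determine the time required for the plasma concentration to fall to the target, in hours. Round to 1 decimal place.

98.6 h

C₀ = Dose / Vd = 1640 / 122 = 13.44 mg/L
k = ln2 / t½ = 0.693147 / 27.8 = 0.02493 h⁻¹
t = ln(C₀ / C) / k = ln(13.44 / 1.15) / 0.02493
  = ln(11.69) / 0.02493 = 2.459 / 0.02493 = 98.64 h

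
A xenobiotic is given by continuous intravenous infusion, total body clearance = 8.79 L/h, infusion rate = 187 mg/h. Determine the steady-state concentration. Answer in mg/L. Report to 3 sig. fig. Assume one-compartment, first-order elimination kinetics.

At steady state Css = R₀ / CL = 187 / 8.790 = 21.27 mg/L

21.3 mg/L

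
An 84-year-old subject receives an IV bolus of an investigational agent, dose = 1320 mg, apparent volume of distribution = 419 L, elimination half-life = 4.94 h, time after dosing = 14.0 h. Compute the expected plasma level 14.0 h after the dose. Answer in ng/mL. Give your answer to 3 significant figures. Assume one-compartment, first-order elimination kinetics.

442 ng/mL

C₀ = Dose / Vd = 1320 / 419 = 3.150 mg/L
k = ln2 / t½ = 0.693147 / 4.94 = 0.1403 h⁻¹
C = C₀ · e^(−k·t) = 3.150 × e^(−0.1403 × 14.0)
  = 3.150 × 0.1403 = 0.4419 mg/L
Convert: 0.4419 mg/L × 1000 = 441.9 ng/mL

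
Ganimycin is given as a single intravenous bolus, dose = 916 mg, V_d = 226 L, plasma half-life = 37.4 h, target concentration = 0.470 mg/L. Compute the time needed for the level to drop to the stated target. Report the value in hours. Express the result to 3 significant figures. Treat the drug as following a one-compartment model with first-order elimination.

116 h

C₀ = Dose / Vd = 916.0 / 226 = 4.053 mg/L
k = ln2 / t½ = 0.693147 / 37.4 = 0.01853 h⁻¹
t = ln(C₀ / C) / k = ln(4.053 / 0.470) / 0.01853
  = ln(8.623) / 0.01853 = 2.154 / 0.01853 = 116.2 h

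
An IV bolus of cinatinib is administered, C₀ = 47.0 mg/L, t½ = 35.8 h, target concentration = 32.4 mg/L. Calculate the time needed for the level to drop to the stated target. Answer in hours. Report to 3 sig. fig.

19.2 h

k = ln2 / t½ = 0.693147 / 35.8 = 0.01936 h⁻¹
t = ln(C₀ / C) / k = ln(47.00 / 32.4) / 0.01936
  = ln(1.451) / 0.01936 = 0.3723 / 0.01936 = 19.23 h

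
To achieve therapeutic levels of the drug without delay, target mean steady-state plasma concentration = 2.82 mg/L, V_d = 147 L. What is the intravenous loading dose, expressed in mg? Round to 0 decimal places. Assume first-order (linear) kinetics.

415 mg

LD = Css × Vd = 2.82 × 147 = 414.5 mg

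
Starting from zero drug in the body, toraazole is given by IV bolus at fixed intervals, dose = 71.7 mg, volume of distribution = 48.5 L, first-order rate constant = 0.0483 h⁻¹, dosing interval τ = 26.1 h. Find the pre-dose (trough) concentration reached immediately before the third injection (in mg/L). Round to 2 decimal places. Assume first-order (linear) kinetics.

C₀ per dose = Dose / Vd = 71.7 / 48.5 = 1.478 mg/L
Fraction remaining after one interval: r = e^(−kτ) = e^(−0.04830 × 26.1) = 0.2835
Before dose 3, 2 doses have been given (aged 1τ, 2τ).
C_trough = C₀ × (r + r²) = 1.478 × (0.2835 + 0.08037) = 0.5378 mg/L

0.54 mg/L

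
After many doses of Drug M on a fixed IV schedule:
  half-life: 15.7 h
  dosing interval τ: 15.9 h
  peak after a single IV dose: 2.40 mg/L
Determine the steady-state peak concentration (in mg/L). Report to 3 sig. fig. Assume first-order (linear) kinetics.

4.76 mg/L

k = ln2 / t½ = 0.693147 / 15.7 = 0.04415 h⁻¹
e^(−kτ) = e^(−0.04415 × 15.9) = 0.4956
Accumulation ratio R = 1 / (1 − e^(−kτ)) = 1 / (1 − 0.4956) = 1.983
Steady-state peak = C₀ × R = 2.40 × 1.983 = 4.759 mg/L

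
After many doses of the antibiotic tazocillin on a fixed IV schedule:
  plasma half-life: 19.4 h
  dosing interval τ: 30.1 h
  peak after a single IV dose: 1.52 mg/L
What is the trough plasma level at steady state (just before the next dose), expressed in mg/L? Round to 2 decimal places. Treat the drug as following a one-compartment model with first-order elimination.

0.79 mg/L

k = ln2 / t½ = 0.693147 / 19.4 = 0.03573 h⁻¹
e^(−kτ) = e^(−0.03573 × 30.1) = 0.3411
Accumulation ratio R = 1 / (1 − e^(−kτ)) = 1 / (1 − 0.3411) = 1.518
Steady-state trough = C₀ × R × e^(−kτ) = 1.52 × 1.518 × 0.3411 = 0.7870 mg/L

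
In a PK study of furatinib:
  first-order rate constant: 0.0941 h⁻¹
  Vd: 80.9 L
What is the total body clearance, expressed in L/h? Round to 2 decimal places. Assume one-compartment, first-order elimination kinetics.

CL = k × Vd = 0.0941 × 80.9 = 7.613 L/h

7.61 L/h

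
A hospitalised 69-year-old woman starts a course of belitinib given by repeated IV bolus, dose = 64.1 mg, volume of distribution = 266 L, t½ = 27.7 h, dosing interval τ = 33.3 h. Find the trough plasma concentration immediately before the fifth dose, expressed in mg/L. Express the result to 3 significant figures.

C₀ per dose = Dose / Vd = 64.1 / 266 = 0.2410 mg/L
k = ln2 / t½ = 0.693147 / 27.7 = 0.02502 h⁻¹
Fraction remaining after one interval: r = e^(−kτ) = e^(−0.02502 × 33.3) = 0.4347
Before dose 5, 4 doses have been given (aged 1τ, 2τ, 3τ, 4τ).
C_trough = C₀ × (r + r² + … + r^4) = C₀ × r(1−r^4)/(1−r)
        = 0.2410 × 0.4347 × (1 − 0.03571) / (1 − 0.4347) = 0.1787 mg/L

0.179 mg/L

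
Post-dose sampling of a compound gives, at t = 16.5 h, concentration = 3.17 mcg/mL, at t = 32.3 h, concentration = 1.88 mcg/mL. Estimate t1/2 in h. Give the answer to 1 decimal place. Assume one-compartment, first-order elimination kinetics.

21.0 h

k = ln(C₁/C₂) / (t₂ − t₁) = ln(3.17/1.88) / (32.3 − 16.5)
  = 0.5225 / 15.80 = 0.03307 h⁻¹
t½ = ln2 / k = 0.693147 / 0.03307 = 20.96 h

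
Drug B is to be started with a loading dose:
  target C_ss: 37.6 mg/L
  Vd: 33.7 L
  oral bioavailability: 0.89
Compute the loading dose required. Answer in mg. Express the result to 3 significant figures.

LD = Css × Vd / F = 37.6 × 33.7 / 0.89 = 1424 mg

1420 mg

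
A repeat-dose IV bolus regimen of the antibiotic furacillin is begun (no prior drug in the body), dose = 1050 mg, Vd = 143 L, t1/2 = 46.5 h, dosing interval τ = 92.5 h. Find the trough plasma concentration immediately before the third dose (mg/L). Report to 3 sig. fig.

2.32 mg/L

C₀ per dose = Dose / Vd = 1050 / 143 = 7.343 mg/L
k = ln2 / t½ = 0.693147 / 46.5 = 0.01491 h⁻¹
Fraction remaining after one interval: r = e^(−kτ) = e^(−0.01491 × 92.5) = 0.2518
Before dose 3, 2 doses have been given (aged 1τ, 2τ).
C_trough = C₀ × (r + r²) = 7.343 × (0.2518 + 0.06340) = 2.315 mg/L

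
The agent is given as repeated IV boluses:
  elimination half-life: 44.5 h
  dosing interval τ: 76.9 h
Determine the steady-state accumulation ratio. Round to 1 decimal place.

k = ln2 / t½ = 0.693147 / 44.5 = 0.01558 h⁻¹
e^(−kτ) = e^(−0.01558 × 76.9) = 0.3018
Accumulation ratio R = 1 / (1 − e^(−kτ)) = 1 / (1 − 0.3018) = 1.432

1.4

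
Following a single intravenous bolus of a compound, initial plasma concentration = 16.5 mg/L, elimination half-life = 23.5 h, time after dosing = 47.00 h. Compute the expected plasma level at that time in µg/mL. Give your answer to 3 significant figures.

4.13 µg/mL

k = ln2 / t½ = 0.693147 / 23.5 = 0.02950 h⁻¹
t / t½ = 47.00 / 23.5 = 2 half-lives
C = C₀ × (1/2)^2 = 16.50 × 0.2500 = 4.125 mg/L
(4.125 mg/L = 4.125 µg/mL)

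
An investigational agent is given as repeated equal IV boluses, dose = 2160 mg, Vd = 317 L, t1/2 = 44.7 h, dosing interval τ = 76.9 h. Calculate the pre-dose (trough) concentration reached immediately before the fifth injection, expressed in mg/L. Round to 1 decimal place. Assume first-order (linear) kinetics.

C₀ per dose = Dose / Vd = 2160 / 317 = 6.814 mg/L
k = ln2 / t½ = 0.693147 / 44.7 = 0.01551 h⁻¹
Fraction remaining after one interval: r = e^(−kτ) = e^(−0.01551 × 76.9) = 0.3034
Before dose 5, 4 doses have been given (aged 1τ, 2τ, 3τ, 4τ).
C_trough = C₀ × (r + r² + … + r^4) = C₀ × r(1−r^4)/(1−r)
        = 6.814 × 0.3034 × (1 − 0.008473) / (1 − 0.3034) = 2.943 mg/L

2.9 mg/L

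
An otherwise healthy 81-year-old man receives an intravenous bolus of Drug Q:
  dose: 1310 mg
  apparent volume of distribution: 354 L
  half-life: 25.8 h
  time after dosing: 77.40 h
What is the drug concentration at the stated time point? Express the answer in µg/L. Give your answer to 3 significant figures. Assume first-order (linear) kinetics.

463 µg/L

C₀ = Dose / Vd = 1310 / 354 = 3.701 mg/L
k = ln2 / t½ = 0.693147 / 25.8 = 0.02687 h⁻¹
t / t½ = 77.40 / 25.8 = 3 half-lives
C = C₀ × (1/2)^3 = 3.701 × 0.1250 = 0.4626 mg/L
Convert: 0.4626 mg/L × 1000 = 462.6 µg/L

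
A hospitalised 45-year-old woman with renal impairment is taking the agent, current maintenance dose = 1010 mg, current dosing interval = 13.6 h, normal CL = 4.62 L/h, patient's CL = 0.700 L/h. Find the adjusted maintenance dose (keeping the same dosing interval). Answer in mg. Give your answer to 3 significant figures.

To keep the same average steady-state level, dosing rate must scale with clearance.
CL ratio = 0.700 / 4.62 = 0.1515
New dose (same interval) = 1010 × 0.1515 = 153.0 mg

153 mg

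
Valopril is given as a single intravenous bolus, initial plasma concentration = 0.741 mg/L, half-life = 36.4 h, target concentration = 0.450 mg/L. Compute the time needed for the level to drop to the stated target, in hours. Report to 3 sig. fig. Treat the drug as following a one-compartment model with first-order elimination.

26.2 h

k = ln2 / t½ = 0.693147 / 36.4 = 0.01904 h⁻¹
t = ln(C₀ / C) / k = ln(0.7410 / 0.450) / 0.01904
  = ln(1.647) / 0.01904 = 0.4990 / 0.01904 = 26.21 h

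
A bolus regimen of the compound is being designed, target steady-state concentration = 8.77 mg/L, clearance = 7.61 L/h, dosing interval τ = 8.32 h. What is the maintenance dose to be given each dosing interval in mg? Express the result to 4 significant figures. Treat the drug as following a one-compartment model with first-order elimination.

At steady state, Dose/τ = Css × CL.
Dose = Css × CL × τ = 8.77 × 7.610 × 8.32 = 555.3 mg

555.3 mg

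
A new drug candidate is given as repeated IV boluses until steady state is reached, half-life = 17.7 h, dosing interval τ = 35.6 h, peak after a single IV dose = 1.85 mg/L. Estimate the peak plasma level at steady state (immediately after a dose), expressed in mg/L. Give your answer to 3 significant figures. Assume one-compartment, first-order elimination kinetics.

k = ln2 / t½ = 0.693147 / 17.7 = 0.03916 h⁻¹
e^(−kτ) = e^(−0.03916 × 35.6) = 0.2481
Accumulation ratio R = 1 / (1 − e^(−kτ)) = 1 / (1 − 0.2481) = 1.330
Steady-state peak = C₀ × R = 1.85 × 1.330 = 2.461 mg/L

2.46 mg/L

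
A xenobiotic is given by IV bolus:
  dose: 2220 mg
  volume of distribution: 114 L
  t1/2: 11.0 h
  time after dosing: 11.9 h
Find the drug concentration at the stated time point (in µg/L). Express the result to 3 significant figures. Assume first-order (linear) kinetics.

9200 µg/L

C₀ = Dose / Vd = 2220 / 114 = 19.47 mg/L
k = ln2 / t½ = 0.693147 / 11.0 = 0.06301 h⁻¹
C = C₀ · e^(−k·t) = 19.47 × e^(−0.06301 × 11.9)
  = 19.47 × 0.4725 = 9.200 mg/L
Convert: 9.200 mg/L × 1000 = 9200 µg/L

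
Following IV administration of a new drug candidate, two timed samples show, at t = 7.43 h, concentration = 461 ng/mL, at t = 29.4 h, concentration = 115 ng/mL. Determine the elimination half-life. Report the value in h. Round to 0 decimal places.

k = ln(C₁/C₂) / (t₂ − t₁) = ln(461/115) / (29.4 − 7.43)
  = 1.388 / 21.97 = 0.06318 h⁻¹
t½ = ln2 / k = 0.693147 / 0.06318 = 10.97 h

11 h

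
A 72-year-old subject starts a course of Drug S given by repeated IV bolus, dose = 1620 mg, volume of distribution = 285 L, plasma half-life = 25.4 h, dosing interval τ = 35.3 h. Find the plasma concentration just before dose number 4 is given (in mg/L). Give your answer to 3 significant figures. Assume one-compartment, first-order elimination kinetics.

3.31 mg/L

C₀ per dose = Dose / Vd = 1620 / 285 = 5.684 mg/L
k = ln2 / t½ = 0.693147 / 25.4 = 0.02729 h⁻¹
Fraction remaining after one interval: r = e^(−kτ) = e^(−0.02729 × 35.3) = 0.3816
Before dose 4, 3 doses have been given (aged 1τ, 2τ, 3τ).
C_trough = C₀ × (r + r² + … + r^3) = C₀ × r(1−r^3)/(1−r)
        = 5.684 × 0.3816 × (1 − 0.05557) / (1 − 0.3816) = 3.313 mg/L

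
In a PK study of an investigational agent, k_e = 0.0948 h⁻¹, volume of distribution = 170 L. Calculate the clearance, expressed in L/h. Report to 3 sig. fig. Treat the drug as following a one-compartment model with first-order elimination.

CL = k × Vd = 0.0948 × 170 = 16.12 L/h

16.1 L/h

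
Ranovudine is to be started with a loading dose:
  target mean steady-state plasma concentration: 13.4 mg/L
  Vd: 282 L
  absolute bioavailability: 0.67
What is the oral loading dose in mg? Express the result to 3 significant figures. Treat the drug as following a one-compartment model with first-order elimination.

LD = Css × Vd / F = 13.4 × 282 / 0.67 = 5640 mg

5640 mg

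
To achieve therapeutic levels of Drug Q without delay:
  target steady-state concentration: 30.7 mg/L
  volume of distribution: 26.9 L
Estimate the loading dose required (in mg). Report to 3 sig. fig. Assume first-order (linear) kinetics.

LD = Css × Vd = 30.7 × 26.9 = 825.8 mg

826 mg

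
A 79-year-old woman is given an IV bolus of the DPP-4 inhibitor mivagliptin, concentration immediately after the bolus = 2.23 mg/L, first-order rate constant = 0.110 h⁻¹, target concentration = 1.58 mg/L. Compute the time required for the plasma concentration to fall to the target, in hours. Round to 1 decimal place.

3.1 h

t = ln(C₀ / C) / k = ln(2.230 / 1.58) / 0.1100
  = ln(1.411) / 0.1100 = 0.3443 / 0.1100 = 3.130 h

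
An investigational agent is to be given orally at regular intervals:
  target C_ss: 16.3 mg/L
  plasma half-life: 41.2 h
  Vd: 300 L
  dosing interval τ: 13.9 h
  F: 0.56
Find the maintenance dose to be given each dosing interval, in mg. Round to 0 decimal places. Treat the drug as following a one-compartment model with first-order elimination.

k = ln2 / t½ = 0.693147 / 41.2 = 0.01682 h⁻¹
CL = k × Vd = 0.01682 × 300 = 5.046 L/h
At steady state, F × (Dose/τ) = Css × CL.
Dose = Css × CL × τ / F = 16.3 × 5.046 × 13.9 / 0.56 = 2042 mg

2042 mg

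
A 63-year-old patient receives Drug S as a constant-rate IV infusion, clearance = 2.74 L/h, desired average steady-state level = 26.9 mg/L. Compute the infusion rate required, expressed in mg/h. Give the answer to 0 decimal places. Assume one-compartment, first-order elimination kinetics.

At steady state, infusion rate R₀ = Css × CL = 26.9 × 2.740 = 73.71 mg/h

74 mg/h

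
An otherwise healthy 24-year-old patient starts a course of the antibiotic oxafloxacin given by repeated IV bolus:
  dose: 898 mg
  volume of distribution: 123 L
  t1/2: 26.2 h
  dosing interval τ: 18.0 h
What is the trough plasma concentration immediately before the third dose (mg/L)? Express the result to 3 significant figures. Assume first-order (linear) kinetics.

7.35 mg/L

C₀ per dose = Dose / Vd = 898 / 123 = 7.301 mg/L
k = ln2 / t½ = 0.693147 / 26.2 = 0.02646 h⁻¹
Fraction remaining after one interval: r = e^(−kτ) = e^(−0.02646 × 18.0) = 0.6211
Before dose 3, 2 doses have been given (aged 1τ, 2τ).
C_trough = C₀ × (r + r²) = 7.301 × (0.6211 + 0.3858) = 7.351 mg/L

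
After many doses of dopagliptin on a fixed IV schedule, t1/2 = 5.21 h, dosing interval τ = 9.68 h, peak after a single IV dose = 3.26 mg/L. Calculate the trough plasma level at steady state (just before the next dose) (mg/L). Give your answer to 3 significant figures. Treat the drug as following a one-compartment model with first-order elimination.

k = ln2 / t½ = 0.693147 / 5.21 = 0.1330 h⁻¹
e^(−kτ) = e^(−0.1330 × 9.68) = 0.2760
Accumulation ratio R = 1 / (1 − e^(−kτ)) = 1 / (1 − 0.2760) = 1.381
Steady-state trough = C₀ × R × e^(−kτ) = 3.26 × 1.381 × 0.2760 = 1.243 mg/L

1.24 mg/L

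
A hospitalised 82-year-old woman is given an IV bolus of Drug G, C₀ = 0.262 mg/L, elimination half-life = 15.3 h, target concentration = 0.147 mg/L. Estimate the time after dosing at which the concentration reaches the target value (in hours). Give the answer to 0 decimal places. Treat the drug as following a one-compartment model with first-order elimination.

k = ln2 / t½ = 0.693147 / 15.3 = 0.04530 h⁻¹
t = ln(C₀ / C) / k = ln(0.2620 / 0.147) / 0.04530
  = ln(1.782) / 0.04530 = 0.5777 / 0.04530 = 12.75 h

13 h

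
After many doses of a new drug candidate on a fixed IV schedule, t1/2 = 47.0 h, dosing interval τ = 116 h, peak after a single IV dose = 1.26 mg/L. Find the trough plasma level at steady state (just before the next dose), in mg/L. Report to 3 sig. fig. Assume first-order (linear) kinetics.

k = ln2 / t½ = 0.693147 / 47.0 = 0.01475 h⁻¹
e^(−kτ) = e^(−0.01475 × 116) = 0.1807
Accumulation ratio R = 1 / (1 − e^(−kτ)) = 1 / (1 − 0.1807) = 1.221
Steady-state trough = C₀ × R × e^(−kτ) = 1.26 × 1.221 × 0.1807 = 0.2780 mg/L

0.278 mg/L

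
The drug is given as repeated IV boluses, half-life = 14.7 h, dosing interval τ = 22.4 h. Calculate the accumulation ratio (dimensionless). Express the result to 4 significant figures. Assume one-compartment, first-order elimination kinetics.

1.533

k = ln2 / t½ = 0.693147 / 14.7 = 0.04715 h⁻¹
e^(−kτ) = e^(−0.04715 × 22.4) = 0.3478
Accumulation ratio R = 1 / (1 − e^(−kτ)) = 1 / (1 − 0.3478) = 1.533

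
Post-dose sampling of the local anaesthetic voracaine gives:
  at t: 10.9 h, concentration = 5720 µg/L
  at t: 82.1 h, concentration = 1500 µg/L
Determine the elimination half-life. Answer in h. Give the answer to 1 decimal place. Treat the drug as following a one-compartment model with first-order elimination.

36.9 h

k = ln(C₁/C₂) / (t₂ − t₁) = ln(5720/1500) / (82.1 − 10.9)
  = 1.339 / 71.20 = 0.01881 h⁻¹
t½ = ln2 / k = 0.693147 / 0.01881 = 36.85 h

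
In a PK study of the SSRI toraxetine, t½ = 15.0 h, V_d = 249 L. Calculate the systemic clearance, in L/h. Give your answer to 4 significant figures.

11.51 L/h

k = ln2 / t½ = 0.693147 / 15.0 = 0.04621 h⁻¹
CL = k × Vd = 0.04621 × 249 = 11.51 L/h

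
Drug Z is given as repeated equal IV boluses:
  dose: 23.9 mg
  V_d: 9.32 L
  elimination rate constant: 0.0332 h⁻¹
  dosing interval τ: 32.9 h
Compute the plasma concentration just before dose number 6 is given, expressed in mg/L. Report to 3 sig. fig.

1.29 mg/L

C₀ per dose = Dose / Vd = 23.9 / 9.32 = 2.564 mg/L
Fraction remaining after one interval: r = e^(−kτ) = e^(−0.03320 × 32.9) = 0.3355
Before dose 6, 5 doses have been given (aged 1τ, 2τ, 3τ, 4τ, 5τ).
C_trough = C₀ × (r + r² + … + r^5) = C₀ × r(1−r^5)/(1−r)
        = 2.564 × 0.3355 × (1 − 0.004251) / (1 − 0.3355) = 1.289 mg/L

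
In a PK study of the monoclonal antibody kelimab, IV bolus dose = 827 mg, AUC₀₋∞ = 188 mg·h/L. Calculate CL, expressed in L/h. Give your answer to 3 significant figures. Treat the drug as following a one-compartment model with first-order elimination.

4.40 L/h

CL = Dose / AUC = 827 / 188 = 4.399 L/h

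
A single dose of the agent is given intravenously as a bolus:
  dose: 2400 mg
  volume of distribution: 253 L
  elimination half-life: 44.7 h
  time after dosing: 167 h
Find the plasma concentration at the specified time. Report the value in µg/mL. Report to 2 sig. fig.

C₀ = Dose / Vd = 2400 / 253 = 9.486 mg/L
k = ln2 / t½ = 0.693147 / 44.7 = 0.01551 h⁻¹
C = C₀ · e^(−k·t) = 9.486 × e^(−0.01551 × 167)
  = 9.486 × 0.07501 = 0.7115 mg/L
(0.7115 mg/L = 0.7115 µg/mL)

0.71 µg/mL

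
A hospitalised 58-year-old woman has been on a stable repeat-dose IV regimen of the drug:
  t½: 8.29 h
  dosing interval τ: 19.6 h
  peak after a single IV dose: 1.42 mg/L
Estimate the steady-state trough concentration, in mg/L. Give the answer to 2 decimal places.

k = ln2 / t½ = 0.693147 / 8.29 = 0.08361 h⁻¹
e^(−kτ) = e^(−0.08361 × 19.6) = 0.1942
Accumulation ratio R = 1 / (1 − e^(−kτ)) = 1 / (1 − 0.1942) = 1.241
Steady-state trough = C₀ × R × e^(−kτ) = 1.42 × 1.241 × 0.1942 = 0.3422 mg/L

0.34 mg/L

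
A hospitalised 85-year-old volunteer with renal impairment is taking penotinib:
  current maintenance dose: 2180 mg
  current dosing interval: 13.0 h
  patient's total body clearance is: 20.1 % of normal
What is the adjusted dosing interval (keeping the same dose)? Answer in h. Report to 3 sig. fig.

To keep the same average steady-state level, dosing rate must scale with clearance.
CL ratio = 20.1 / 100 = 0.2010
New interval (same dose) = 13.0 / 0.2010 = 64.68 h

64.7 h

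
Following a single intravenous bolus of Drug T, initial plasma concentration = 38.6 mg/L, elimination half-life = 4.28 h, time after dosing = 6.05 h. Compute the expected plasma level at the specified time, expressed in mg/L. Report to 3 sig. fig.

k = ln2 / t½ = 0.693147 / 4.28 = 0.1620 h⁻¹
C = C₀ · e^(−k·t) = 38.60 × e^(−0.1620 × 6.05)
  = 38.60 × 0.3753 = 14.49 mg/L

14.5 mg/L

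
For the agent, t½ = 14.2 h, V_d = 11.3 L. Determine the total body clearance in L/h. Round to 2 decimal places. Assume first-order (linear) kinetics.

0.55 L/h

k = ln2 / t½ = 0.693147 / 14.2 = 0.04881 h⁻¹
CL = k × Vd = 0.04881 × 11.3 = 0.5516 L/h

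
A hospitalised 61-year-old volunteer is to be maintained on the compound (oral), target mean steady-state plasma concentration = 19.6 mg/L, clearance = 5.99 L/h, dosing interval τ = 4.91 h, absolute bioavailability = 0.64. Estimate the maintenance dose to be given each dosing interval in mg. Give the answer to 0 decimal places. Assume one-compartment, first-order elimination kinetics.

901 mg

At steady state, F × (Dose/τ) = Css × CL.
Dose = Css × CL × τ / F = 19.6 × 5.990 × 4.91 / 0.64 = 900.7 mg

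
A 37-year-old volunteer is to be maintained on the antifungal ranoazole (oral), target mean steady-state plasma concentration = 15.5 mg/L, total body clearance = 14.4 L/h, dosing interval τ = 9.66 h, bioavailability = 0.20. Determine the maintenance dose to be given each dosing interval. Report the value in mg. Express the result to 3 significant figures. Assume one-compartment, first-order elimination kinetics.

At steady state, F × (Dose/τ) = Css × CL.
Dose = Css × CL × τ / F = 15.5 × 14.40 × 9.66 / 0.20 = 10780 mg

10800 mg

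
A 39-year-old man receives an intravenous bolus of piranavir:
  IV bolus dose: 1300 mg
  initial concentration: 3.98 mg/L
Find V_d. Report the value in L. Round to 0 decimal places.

Vd = Dose / C₀ = 1300 / 3.98 = 326.6 L

327 L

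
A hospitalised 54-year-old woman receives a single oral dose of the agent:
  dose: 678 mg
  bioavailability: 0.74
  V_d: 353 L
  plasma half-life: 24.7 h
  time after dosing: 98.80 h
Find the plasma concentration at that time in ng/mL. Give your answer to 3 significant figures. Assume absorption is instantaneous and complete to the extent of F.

Amount reaching circulation = F × Dose = 0.74 × 678.0 = 501.7 mg
C₀ = F·Dose / Vd = 501.7 / 353 = 1.421 mg/L
k = ln2 / t½ = 0.693147 / 24.7 = 0.02806 h⁻¹
t / t½ = 98.80 / 24.7 = 4 half-lives
C = C₀ × (1/2)^4 = 1.421 × 0.06250 = 0.08881 mg/L
Convert: 0.08881 mg/L × 1000 = 88.81 ng/mL

88.8 ng/mL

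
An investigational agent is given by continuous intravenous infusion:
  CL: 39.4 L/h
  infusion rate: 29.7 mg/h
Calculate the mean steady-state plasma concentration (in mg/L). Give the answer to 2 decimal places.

0.75 mg/L

At steady state Css = R₀ / CL = 29.7 / 39.40 = 0.7538 mg/L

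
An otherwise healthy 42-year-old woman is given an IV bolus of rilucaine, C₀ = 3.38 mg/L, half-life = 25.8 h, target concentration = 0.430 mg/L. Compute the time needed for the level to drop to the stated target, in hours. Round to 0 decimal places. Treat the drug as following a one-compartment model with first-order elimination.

77 h

k = ln2 / t½ = 0.693147 / 25.8 = 0.02687 h⁻¹
t = ln(C₀ / C) / k = ln(3.380 / 0.430) / 0.02687
  = ln(7.860) / 0.02687 = 2.062 / 0.02687 = 76.74 h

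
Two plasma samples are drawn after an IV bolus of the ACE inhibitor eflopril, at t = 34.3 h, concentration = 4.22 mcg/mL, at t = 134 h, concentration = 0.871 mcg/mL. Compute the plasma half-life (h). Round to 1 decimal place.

k = ln(C₁/C₂) / (t₂ − t₁) = ln(4.22/0.871) / (134 − 34.3)
  = 1.578 / 99.70 = 0.01583 h⁻¹
t½ = ln2 / k = 0.693147 / 0.01583 = 43.79 h

43.8 h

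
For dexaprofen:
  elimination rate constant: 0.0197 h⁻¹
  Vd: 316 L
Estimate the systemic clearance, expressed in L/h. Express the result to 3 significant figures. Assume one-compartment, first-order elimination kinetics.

6.23 L/h

CL = k × Vd = 0.0197 × 316 = 6.225 L/h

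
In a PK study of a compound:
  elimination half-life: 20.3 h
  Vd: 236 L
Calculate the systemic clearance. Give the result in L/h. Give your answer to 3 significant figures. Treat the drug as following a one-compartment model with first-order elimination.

8.06 L/h

k = ln2 / t½ = 0.693147 / 20.3 = 0.03415 h⁻¹
CL = k × Vd = 0.03415 × 236 = 8.059 L/h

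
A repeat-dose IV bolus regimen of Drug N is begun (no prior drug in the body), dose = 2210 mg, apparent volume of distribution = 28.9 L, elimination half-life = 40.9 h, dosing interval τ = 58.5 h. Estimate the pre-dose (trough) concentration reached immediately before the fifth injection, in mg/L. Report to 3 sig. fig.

C₀ per dose = Dose / Vd = 2210 / 28.9 = 76.47 mg/L
k = ln2 / t½ = 0.693147 / 40.9 = 0.01695 h⁻¹
Fraction remaining after one interval: r = e^(−kτ) = e^(−0.01695 × 58.5) = 0.3710
Before dose 5, 4 doses have been given (aged 1τ, 2τ, 3τ, 4τ).
C_trough = C₀ × (r + r² + … + r^4) = C₀ × r(1−r^4)/(1−r)
        = 76.47 × 0.3710 × (1 − 0.01895) / (1 − 0.3710) = 44.25 mg/L

44.3 mg/L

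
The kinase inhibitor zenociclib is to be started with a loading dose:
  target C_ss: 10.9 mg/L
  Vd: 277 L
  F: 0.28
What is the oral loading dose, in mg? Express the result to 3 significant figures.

LD = Css × Vd / F = 10.9 × 277 / 0.28 = 10780 mg

10800 mg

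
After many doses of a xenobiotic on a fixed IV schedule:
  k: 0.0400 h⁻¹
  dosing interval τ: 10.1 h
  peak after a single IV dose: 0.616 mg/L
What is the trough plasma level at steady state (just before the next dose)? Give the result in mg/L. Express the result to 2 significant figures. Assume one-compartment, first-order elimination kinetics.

e^(−kτ) = e^(−0.04000 × 10.1) = 0.6676
Accumulation ratio R = 1 / (1 − e^(−kτ)) = 1 / (1 − 0.6676) = 3.008
Steady-state trough = C₀ × R × e^(−kτ) = 0.616 × 3.008 × 0.6676 = 1.237 mg/L

1.2 mg/L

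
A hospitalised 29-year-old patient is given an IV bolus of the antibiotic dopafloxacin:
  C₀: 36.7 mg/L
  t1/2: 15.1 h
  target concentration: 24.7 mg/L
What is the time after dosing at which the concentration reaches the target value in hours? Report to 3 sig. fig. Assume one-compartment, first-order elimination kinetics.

8.63 h

k = ln2 / t½ = 0.693147 / 15.1 = 0.04590 h⁻¹
t = ln(C₀ / C) / k = ln(36.70 / 24.7) / 0.04590
  = ln(1.486) / 0.04590 = 0.3961 / 0.04590 = 8.630 h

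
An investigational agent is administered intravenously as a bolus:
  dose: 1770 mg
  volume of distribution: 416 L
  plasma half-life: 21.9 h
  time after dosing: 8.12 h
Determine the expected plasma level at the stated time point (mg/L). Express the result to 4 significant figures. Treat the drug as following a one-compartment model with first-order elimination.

C₀ = Dose / Vd = 1770 / 416 = 4.255 mg/L
k = ln2 / t½ = 0.693147 / 21.9 = 0.03165 h⁻¹
C = C₀ · e^(−k·t) = 4.255 × e^(−0.03165 × 8.12)
  = 4.255 × 0.7734 = 3.291 mg/L

3.291 mg/L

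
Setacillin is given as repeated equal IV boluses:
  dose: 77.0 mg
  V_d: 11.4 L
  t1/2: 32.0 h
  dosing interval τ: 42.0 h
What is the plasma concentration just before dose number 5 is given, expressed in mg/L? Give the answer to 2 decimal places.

C₀ per dose = Dose / Vd = 77.0 / 11.4 = 6.754 mg/L
k = ln2 / t½ = 0.693147 / 32.0 = 0.02166 h⁻¹
Fraction remaining after one interval: r = e^(−kτ) = e^(−0.02166 × 42.0) = 0.4026
Before dose 5, 4 doses have been given (aged 1τ, 2τ, 3τ, 4τ).
C_trough = C₀ × (r + r² + … + r^4) = C₀ × r(1−r^4)/(1−r)
        = 6.754 × 0.4026 × (1 − 0.02627) / (1 − 0.4026) = 4.432 mg/L

4.43 mg/L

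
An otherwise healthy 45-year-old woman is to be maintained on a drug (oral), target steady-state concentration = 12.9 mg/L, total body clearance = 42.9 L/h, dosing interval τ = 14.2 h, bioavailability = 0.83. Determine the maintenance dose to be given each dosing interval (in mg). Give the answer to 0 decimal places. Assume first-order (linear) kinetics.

9468 mg

At steady state, F × (Dose/τ) = Css × CL.
Dose = Css × CL × τ / F = 12.9 × 42.90 × 14.2 / 0.83 = 9468 mg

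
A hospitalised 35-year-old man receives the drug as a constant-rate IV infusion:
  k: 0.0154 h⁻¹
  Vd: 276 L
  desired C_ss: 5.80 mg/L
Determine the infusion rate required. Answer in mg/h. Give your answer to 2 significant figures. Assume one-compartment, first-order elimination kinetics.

25 mg/h

CL = k × Vd = 0.01540 × 276 = 4.250 L/h
At steady state, infusion rate R₀ = Css × CL = 5.80 × 4.250 = 24.65 mg/h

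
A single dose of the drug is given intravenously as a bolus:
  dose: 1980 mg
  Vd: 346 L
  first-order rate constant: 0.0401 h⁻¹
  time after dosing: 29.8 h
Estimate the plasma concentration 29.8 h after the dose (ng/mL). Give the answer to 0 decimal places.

1732 ng/mL

C₀ = Dose / Vd = 1980 / 346 = 5.723 mg/L
C = C₀ · e^(−k·t) = 5.723 × e^(−0.04010 × 29.8)
  = 5.723 × 0.3027 = 1.732 mg/L
Convert: 1.732 mg/L × 1000 = 1732 ng/mL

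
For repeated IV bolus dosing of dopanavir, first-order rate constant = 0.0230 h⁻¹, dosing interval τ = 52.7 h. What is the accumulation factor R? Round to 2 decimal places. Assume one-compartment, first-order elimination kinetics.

e^(−kτ) = e^(−0.02300 × 52.7) = 0.2976
Accumulation ratio R = 1 / (1 − e^(−kτ)) = 1 / (1 − 0.2976) = 1.424

1.42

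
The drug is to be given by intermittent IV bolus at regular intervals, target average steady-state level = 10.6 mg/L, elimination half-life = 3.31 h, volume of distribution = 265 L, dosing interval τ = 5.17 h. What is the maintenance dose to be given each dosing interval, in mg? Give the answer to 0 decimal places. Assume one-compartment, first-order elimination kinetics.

3041 mg

k = ln2 / t½ = 0.693147 / 3.31 = 0.2094 h⁻¹
CL = k × Vd = 0.2094 × 265 = 55.49 L/h
At steady state, Dose/τ = Css × CL.
Dose = Css × CL × τ = 10.6 × 55.49 × 5.17 = 3041 mg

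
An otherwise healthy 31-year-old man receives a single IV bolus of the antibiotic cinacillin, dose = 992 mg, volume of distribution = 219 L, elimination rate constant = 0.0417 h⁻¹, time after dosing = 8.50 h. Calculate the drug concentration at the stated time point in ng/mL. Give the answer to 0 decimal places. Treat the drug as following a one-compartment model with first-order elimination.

C₀ = Dose / Vd = 992.0 / 219 = 4.530 mg/L
C = C₀ · e^(−k·t) = 4.530 × e^(−0.04170 × 8.50)
  = 4.530 × 0.7016 = 3.178 mg/L
Convert: 3.178 mg/L × 1000 = 3178 ng/mL

3178 ng/mL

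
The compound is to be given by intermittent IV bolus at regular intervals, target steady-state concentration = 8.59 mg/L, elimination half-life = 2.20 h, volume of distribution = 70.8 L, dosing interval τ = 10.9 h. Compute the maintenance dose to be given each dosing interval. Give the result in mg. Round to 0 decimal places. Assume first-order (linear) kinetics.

k = ln2 / t½ = 0.693147 / 2.20 = 0.3151 h⁻¹
CL = k × Vd = 0.3151 × 70.8 = 22.31 L/h
At steady state, Dose/τ = Css × CL.
Dose = Css × CL × τ = 8.59 × 22.31 × 10.9 = 2089 mg

2089 mg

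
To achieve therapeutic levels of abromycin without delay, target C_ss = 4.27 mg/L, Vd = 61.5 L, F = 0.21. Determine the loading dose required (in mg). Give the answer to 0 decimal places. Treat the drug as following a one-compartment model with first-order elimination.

LD = Css × Vd / F = 4.27 × 61.5 / 0.21 = 1251 mg

1251 mg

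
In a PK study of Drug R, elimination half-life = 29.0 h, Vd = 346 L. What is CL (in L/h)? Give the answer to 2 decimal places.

k = ln2 / t½ = 0.693147 / 29.0 = 0.02390 h⁻¹
CL = k × Vd = 0.02390 × 346 = 8.269 L/h

8.27 L/h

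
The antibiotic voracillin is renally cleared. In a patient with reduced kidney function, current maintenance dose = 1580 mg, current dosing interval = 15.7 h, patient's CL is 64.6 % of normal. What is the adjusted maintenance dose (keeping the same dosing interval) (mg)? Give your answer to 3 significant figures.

1020 mg

To keep the same average steady-state level, dosing rate must scale with clearance.
CL ratio = 64.6 / 100 = 0.6460
New dose (same interval) = 1580 × 0.6460 = 1021 mg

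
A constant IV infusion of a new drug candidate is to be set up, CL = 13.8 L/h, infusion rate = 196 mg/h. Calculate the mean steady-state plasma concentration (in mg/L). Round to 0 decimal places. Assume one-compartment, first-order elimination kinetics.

At steady state Css = R₀ / CL = 196 / 13.80 = 14.20 mg/L

14 mg/L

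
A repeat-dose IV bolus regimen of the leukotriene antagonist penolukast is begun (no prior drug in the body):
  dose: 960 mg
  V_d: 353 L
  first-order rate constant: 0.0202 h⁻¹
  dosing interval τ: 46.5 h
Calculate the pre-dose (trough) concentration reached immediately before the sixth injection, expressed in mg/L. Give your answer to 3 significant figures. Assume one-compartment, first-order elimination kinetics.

1.73 mg/L

C₀ per dose = Dose / Vd = 960 / 353 = 2.720 mg/L
Fraction remaining after one interval: r = e^(−kτ) = e^(−0.02020 × 46.5) = 0.3909
Before dose 6, 5 doses have been given (aged 1τ, 2τ, 3τ, 4τ, 5τ).
C_trough = C₀ × (r + r² + … + r^5) = C₀ × r(1−r^5)/(1−r)
        = 2.720 × 0.3909 × (1 − 0.009127) / (1 − 0.3909) = 1.730 mg/L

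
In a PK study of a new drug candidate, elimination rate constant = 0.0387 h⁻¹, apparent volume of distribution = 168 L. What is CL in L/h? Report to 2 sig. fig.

6.5 L/h

CL = k × Vd = 0.0387 × 168 = 6.502 L/h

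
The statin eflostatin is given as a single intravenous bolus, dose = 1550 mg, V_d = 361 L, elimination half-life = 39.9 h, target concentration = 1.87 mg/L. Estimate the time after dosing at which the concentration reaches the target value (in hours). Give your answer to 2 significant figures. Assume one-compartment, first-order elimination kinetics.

48 h

C₀ = Dose / Vd = 1550 / 361 = 4.294 mg/L
k = ln2 / t½ = 0.693147 / 39.9 = 0.01737 h⁻¹
t = ln(C₀ / C) / k = ln(4.294 / 1.87) / 0.01737
  = ln(2.296) / 0.01737 = 0.8312 / 0.01737 = 47.85 h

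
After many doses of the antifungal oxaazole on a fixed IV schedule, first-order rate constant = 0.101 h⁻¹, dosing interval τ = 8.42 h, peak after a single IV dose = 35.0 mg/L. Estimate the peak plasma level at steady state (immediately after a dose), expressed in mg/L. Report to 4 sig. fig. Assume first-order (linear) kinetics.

e^(−kτ) = e^(−0.1010 × 8.42) = 0.4272
Accumulation ratio R = 1 / (1 − e^(−kτ)) = 1 / (1 − 0.4272) = 1.746
Steady-state peak = C₀ × R = 35.0 × 1.746 = 61.11 mg/L

61.11 mg/L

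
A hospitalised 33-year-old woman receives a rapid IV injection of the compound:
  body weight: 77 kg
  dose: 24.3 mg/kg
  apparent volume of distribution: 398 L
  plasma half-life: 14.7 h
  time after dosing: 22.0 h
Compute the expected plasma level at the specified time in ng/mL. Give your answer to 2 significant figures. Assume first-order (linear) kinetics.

Total dose = 24.3 × 77 = 1871 mg
C₀ = Dose / Vd = 1871 / 398 = 4.701 mg/L
k = ln2 / t½ = 0.693147 / 14.7 = 0.04715 h⁻¹
C = C₀ · e^(−k·t) = 4.701 × e^(−0.04715 × 22.0)
  = 4.701 × 0.3544 = 1.666 mg/L
Convert: 1.666 mg/L × 1000 = 1666 ng/mL

1700 ng/mL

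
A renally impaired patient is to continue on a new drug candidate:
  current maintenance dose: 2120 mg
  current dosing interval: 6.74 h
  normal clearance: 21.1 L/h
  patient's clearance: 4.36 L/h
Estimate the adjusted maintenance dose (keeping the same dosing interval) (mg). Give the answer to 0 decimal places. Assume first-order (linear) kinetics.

438 mg

To keep the same average steady-state level, dosing rate must scale with clearance.
CL ratio = 4.36 / 21.1 = 0.2066
New dose (same interval) = 2120 × 0.2066 = 438.0 mg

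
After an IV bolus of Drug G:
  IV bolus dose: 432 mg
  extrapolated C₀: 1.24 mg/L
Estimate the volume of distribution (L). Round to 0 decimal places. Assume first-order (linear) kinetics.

Vd = Dose / C₀ = 432.0 / 1.24 = 348.4 L

348 L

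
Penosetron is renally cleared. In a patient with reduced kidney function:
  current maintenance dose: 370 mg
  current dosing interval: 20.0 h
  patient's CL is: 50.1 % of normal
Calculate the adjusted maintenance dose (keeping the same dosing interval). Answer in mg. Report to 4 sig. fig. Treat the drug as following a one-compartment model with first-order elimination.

185.4 mg

To keep the same average steady-state level, dosing rate must scale with clearance.
CL ratio = 50.1 / 100 = 0.5010
New dose (same interval) = 370 × 0.5010 = 185.4 mg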